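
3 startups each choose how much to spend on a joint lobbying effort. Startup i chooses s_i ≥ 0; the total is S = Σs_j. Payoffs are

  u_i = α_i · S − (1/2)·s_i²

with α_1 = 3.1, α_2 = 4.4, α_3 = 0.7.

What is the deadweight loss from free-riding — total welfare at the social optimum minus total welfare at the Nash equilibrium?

Startup i's FOC: ∂u_i/∂s_i = α_i − s_i = 0, so s_i* = α_i.
NE contributions = (3.1, 4.4, 0.7); S = 8.2.
W^NE = (Σα)·S − ½Σα_i² = 8.2² − ½·29.46 = 52.51.
Planner sets s_i = Σα_j = 8.2 for every i, so S^SO = 3·8.2 = 24.6.
W^SO = (Σα)·S^SO − ½·3·(Σα)² = (3/2)·8.2² = 100.86.
Deadweight loss = W^SO − W^NE = 48.35.

48.35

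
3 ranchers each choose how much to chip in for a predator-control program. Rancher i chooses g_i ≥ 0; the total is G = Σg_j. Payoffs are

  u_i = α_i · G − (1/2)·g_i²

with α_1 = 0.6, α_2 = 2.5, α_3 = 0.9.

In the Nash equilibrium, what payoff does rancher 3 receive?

Rancher i's FOC: ∂u_i/∂g_i = α_i − g_i = 0, so g_i* = α_i.
NE contributions = (0.6, 2.5, 0.9); G = 4.
u_3 = α_3·G − ½·(g_3)² = 0.9·4 − ½·0.9² = 3.195.

3.195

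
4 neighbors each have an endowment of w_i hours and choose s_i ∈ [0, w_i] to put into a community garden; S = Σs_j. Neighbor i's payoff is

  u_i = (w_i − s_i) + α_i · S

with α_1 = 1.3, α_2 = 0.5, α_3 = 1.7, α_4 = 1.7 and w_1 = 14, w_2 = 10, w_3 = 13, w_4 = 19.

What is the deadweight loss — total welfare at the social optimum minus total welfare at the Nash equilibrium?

∂u_i/∂s_i = α_i − 1, so neighbor i contributes w_i if α_i > 1, else 0.
α_i > 1 for i ∈ {1, 3, 4}; NE contributions (14, 0, 13, 19), S = 46.
W^NE = Σw_i − S^NE + (Σα_i)·S^NE = 56 + 4.2·46 = 249.2.
Planner: ∂(Σu_j)/∂s_i = Σα_j − 1 = 4.2 > 0, so everyone contributes w_i; S^SO = 56, W^SO = 56 + 4.2·56 = 291.2.
Deadweight loss = 42.

42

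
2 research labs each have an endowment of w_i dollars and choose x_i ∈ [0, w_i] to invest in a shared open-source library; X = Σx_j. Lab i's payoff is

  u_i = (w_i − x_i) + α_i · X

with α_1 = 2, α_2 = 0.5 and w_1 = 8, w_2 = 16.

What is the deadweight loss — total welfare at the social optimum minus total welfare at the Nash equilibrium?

24

∂u_i/∂x_i = α_i − 1, so lab i contributes w_i if α_i > 1, else 0.
α_i > 1 for i ∈ {1}; NE contributions (8, 0), X = 8.
W^NE = Σw_i − X^NE + (Σα_i)·X^NE = 24 + 1.5·8 = 36.
Planner: ∂(Σu_j)/∂x_i = Σα_j − 1 = 1.5 > 0, so everyone contributes w_i; X^SO = 24, W^SO = 24 + 1.5·24 = 60.
Deadweight loss = 24.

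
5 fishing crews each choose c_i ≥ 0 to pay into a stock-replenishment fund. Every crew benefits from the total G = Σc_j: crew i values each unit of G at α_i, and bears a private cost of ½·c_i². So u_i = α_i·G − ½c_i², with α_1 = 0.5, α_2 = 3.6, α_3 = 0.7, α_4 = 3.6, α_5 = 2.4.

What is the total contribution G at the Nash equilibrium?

Crew i's FOC: ∂u_i/∂c_i = α_i − c_i = 0, so c_i* = α_i.
NE contributions = (0.5, 3.6, 0.7, 3.6, 2.4); G = 10.8.

10.8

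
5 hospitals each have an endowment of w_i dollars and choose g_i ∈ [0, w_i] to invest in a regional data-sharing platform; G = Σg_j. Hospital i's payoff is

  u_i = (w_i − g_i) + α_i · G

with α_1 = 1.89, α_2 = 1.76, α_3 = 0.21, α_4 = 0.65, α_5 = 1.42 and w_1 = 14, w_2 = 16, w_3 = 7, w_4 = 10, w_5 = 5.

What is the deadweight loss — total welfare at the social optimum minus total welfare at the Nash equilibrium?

83.81

∂u_i/∂g_i = α_i − 1, so hospital i contributes w_i if α_i > 1, else 0.
α_i > 1 for i ∈ {1, 2, 5}; NE contributions (14, 16, 0, 0, 5), G = 35.
W^NE = Σw_i − G^NE + (Σα_i)·G^NE = 52 + 4.93·35 = 224.55.
Planner: ∂(Σu_j)/∂g_i = Σα_j − 1 = 4.93 > 0, so everyone contributes w_i; G^SO = 52, W^SO = 52 + 4.93·52 = 308.36.
Deadweight loss = 83.81.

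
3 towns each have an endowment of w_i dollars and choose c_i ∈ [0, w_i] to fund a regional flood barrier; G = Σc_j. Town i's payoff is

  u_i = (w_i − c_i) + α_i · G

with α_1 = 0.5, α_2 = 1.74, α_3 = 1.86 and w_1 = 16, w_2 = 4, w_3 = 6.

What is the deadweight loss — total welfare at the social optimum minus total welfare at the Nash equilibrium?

∂u_i/∂c_i = α_i − 1, so town i contributes w_i if α_i > 1, else 0.
α_i > 1 for i ∈ {2, 3}; NE contributions (0, 4, 6), G = 10.
W^NE = Σw_i − G^NE + (Σα_i)·G^NE = 26 + 3.1·10 = 57.
Planner: ∂(Σu_j)/∂c_i = Σα_j − 1 = 3.1 > 0, so everyone contributes w_i; G^SO = 26, W^SO = 26 + 3.1·26 = 106.6.
Deadweight loss = 49.6.

49.6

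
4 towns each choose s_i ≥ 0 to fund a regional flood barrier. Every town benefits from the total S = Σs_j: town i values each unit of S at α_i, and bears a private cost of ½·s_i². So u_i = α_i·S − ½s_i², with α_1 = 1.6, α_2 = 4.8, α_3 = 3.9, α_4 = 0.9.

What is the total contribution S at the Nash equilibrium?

Town i's FOC: ∂u_i/∂s_i = α_i − s_i = 0, so s_i* = α_i.
NE contributions = (1.6, 4.8, 3.9, 0.9); S = 11.2.

11.2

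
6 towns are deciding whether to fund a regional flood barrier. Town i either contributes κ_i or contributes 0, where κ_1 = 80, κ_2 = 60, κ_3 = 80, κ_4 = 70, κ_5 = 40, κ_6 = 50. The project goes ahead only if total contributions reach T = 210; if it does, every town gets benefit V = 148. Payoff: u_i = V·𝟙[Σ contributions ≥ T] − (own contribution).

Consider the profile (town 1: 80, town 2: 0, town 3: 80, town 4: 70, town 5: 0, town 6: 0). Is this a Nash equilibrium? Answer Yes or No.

Total = 230 ≥ 210: provided.
Town 1 (pledges 80, payoff 68): dropping to 0 → total 150, payoff 0. No gain.
Town 2 (pledges 0, payoff 148): pledging 60 → total 290, payoff 88. No gain.
Town 3 (pledges 80, payoff 68): dropping to 0 → total 150, payoff 0. No gain.
Town 4 (pledges 70, payoff 78): dropping to 0 → total 160, payoff 0. No gain.
Town 5 (pledges 0, payoff 148): pledging 40 → total 270, payoff 108. No gain.
Town 6 (pledges 0, payoff 148): pledging 50 → total 280, payoff 98. No gain.

Yes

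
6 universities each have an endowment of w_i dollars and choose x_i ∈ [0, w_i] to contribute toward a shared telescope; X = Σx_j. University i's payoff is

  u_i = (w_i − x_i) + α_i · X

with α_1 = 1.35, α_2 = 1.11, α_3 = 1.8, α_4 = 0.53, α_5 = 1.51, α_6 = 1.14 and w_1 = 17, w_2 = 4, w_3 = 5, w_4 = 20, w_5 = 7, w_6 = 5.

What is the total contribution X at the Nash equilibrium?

∂u_i/∂x_i = α_i − 1, so university i contributes w_i if α_i > 1, else 0.
α_i > 1 for i ∈ {1, 2, 3, 5, 6}; NE contributions (17, 4, 5, 0, 7, 5), X = 38.

38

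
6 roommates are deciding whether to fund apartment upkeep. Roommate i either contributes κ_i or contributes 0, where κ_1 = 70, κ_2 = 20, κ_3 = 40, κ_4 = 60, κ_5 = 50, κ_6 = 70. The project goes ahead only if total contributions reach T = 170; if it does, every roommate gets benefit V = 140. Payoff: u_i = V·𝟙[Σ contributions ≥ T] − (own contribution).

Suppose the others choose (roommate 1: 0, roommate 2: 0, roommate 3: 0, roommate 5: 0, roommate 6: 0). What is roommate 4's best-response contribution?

Others' total = 0. Even contributing 60 gives 60 < 170: no benefit either way.
Best response: 0.

0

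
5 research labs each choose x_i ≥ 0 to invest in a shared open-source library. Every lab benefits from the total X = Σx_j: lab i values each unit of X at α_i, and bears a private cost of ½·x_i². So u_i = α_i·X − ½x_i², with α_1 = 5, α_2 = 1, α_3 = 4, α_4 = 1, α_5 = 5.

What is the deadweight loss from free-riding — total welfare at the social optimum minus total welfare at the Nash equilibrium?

Lab i's FOC: ∂u_i/∂x_i = α_i − x_i = 0, so x_i* = α_i.
NE contributions = (5, 1, 4, 1, 5); X = 16.
W^NE = (Σα)·X − ½Σα_i² = 16² − ½·68 = 222.
Planner sets x_i = Σα_j = 16 for every i, so X^SO = 5·16 = 80.
W^SO = (Σα)·X^SO − ½·5·(Σα)² = (5/2)·16² = 640.
Deadweight loss = W^SO − W^NE = 418.

418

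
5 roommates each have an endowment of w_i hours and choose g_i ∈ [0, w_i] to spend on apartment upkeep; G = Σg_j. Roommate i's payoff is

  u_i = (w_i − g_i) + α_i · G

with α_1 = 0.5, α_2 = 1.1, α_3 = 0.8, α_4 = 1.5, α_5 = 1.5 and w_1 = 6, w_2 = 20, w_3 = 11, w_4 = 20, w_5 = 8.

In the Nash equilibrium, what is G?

∂u_i/∂g_i = α_i − 1, so roommate i contributes w_i if α_i > 1, else 0.
α_i > 1 for i ∈ {2, 4, 5}; NE contributions (0, 20, 0, 20, 8), G = 48.

48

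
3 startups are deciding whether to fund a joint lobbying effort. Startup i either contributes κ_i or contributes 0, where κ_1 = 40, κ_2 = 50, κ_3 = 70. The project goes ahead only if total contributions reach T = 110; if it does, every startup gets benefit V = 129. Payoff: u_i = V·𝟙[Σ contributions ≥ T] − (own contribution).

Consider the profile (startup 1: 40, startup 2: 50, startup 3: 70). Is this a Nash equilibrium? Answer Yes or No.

Total = 160 ≥ 110: provided.
Startup 1 (pledges 40, payoff 89): dropping to 0 → total 120, payoff 129. Profitable deviation.

No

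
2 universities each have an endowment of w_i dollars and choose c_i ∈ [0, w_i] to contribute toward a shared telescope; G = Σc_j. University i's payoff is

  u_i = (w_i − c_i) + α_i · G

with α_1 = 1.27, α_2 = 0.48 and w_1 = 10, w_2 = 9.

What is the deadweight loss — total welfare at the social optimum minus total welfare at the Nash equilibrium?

6.75

∂u_i/∂c_i = α_i − 1, so university i contributes w_i if α_i > 1, else 0.
α_i > 1 for i ∈ {1}; NE contributions (10, 0), G = 10.
W^NE = Σw_i − G^NE + (Σα_i)·G^NE = 19 + 0.75·10 = 26.5.
Planner: ∂(Σu_j)/∂c_i = Σα_j − 1 = 0.75 > 0, so everyone contributes w_i; G^SO = 19, W^SO = 19 + 0.75·19 = 33.25.
Deadweight loss = 6.75.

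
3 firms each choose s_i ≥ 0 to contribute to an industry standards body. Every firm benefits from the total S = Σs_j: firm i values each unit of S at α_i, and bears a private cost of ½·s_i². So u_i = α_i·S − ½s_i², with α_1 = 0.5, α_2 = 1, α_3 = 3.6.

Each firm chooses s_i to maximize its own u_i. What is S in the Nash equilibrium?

Firm i's FOC: ∂u_i/∂s_i = α_i − s_i = 0, so s_i* = α_i.
NE contributions = (0.5, 1, 3.6); S = 5.1.

5.1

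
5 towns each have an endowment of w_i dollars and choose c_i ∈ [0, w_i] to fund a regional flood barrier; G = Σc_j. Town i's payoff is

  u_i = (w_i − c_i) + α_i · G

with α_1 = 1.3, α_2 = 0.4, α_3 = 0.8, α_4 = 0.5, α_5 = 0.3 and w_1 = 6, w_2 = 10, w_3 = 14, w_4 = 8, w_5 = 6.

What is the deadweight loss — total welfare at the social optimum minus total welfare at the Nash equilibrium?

87.4

∂u_i/∂c_i = α_i − 1, so town i contributes w_i if α_i > 1, else 0.
α_i > 1 for i ∈ {1}; NE contributions (6, 0, 0, 0, 0), G = 6.
W^NE = Σw_i − G^NE + (Σα_i)·G^NE = 44 + 2.3·6 = 57.8.
Planner: ∂(Σu_j)/∂c_i = Σα_j − 1 = 2.3 > 0, so everyone contributes w_i; G^SO = 44, W^SO = 44 + 2.3·44 = 145.2.
Deadweight loss = 87.4.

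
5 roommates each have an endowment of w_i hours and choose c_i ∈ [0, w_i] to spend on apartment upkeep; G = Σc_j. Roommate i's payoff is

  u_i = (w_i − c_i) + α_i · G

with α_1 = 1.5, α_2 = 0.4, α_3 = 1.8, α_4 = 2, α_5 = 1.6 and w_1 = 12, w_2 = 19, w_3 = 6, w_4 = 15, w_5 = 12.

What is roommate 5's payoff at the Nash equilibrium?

72

∂u_i/∂c_i = α_i − 1, so roommate i contributes w_i if α_i > 1, else 0.
α_i > 1 for i ∈ {1, 3, 4, 5}; NE contributions (12, 0, 6, 15, 12), G = 45.
u_5 = (12 − 12) + 1.6·45 = 72.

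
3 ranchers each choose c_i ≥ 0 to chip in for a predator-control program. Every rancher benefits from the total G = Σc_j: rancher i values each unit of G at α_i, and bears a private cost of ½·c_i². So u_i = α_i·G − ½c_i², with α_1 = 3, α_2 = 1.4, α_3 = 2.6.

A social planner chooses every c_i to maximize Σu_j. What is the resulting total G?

Planner FOC: ∂(Σu_j)/∂c_i = (Σα_j) − c_i = 0, so c_i^SO = Σα_j = 7 for every i; G^SO = 21.

21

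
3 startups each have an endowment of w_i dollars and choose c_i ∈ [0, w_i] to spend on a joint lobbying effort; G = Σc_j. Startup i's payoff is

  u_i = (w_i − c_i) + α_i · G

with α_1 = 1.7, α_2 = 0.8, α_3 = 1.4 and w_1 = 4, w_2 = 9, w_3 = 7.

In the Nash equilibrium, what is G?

∂u_i/∂c_i = α_i − 1, so startup i contributes w_i if α_i > 1, else 0.
α_i > 1 for i ∈ {1, 3}; NE contributions (4, 0, 7), G = 11.

11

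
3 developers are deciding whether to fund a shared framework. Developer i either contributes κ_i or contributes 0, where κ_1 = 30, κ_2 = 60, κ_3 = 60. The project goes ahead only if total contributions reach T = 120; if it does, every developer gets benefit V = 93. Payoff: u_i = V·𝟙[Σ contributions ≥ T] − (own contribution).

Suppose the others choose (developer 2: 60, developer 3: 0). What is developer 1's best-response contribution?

Others' total = 60. Even contributing 30 gives 90 < 120: no benefit either way.
Best response: 0.

0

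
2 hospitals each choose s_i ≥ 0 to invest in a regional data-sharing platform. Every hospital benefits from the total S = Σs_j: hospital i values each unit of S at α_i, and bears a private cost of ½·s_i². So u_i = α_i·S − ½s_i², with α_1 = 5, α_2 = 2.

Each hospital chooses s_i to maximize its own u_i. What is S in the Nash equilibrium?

7

Hospital i's FOC: ∂u_i/∂s_i = α_i − s_i = 0, so s_i* = α_i.
NE contributions = (5, 2); S = 7.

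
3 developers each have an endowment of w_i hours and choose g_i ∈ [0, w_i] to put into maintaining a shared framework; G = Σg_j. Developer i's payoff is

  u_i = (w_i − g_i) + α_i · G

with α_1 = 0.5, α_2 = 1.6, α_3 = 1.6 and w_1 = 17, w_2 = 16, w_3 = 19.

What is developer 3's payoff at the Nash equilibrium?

∂u_i/∂g_i = α_i − 1, so developer i contributes w_i if α_i > 1, else 0.
α_i > 1 for i ∈ {2, 3}; NE contributions (0, 16, 19), G = 35.
u_3 = (19 − 19) + 1.6·35 = 56.

56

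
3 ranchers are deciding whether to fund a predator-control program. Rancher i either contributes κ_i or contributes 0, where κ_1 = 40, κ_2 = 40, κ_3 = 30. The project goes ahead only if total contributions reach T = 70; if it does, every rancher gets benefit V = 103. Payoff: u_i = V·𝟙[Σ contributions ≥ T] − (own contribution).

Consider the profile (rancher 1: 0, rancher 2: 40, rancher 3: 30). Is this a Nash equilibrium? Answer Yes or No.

Total = 70 ≥ 70: provided.
Rancher 1 (pledges 0, payoff 103): pledging 40 → total 110, payoff 63. No gain.
Rancher 2 (pledges 40, payoff 63): dropping to 0 → total 30, payoff 0. No gain.
Rancher 3 (pledges 30, payoff 73): dropping to 0 → total 40, payoff 0. No gain.

Yes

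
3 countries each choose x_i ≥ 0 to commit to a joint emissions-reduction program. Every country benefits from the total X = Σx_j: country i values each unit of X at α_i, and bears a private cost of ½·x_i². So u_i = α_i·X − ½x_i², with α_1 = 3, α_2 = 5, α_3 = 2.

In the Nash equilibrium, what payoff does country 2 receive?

Country i's FOC: ∂u_i/∂x_i = α_i − x_i = 0, so x_i* = α_i.
NE contributions = (3, 5, 2); X = 10.
u_2 = α_2·X − ½·(x_2)² = 5·10 − ½·5² = 37.5.

37.5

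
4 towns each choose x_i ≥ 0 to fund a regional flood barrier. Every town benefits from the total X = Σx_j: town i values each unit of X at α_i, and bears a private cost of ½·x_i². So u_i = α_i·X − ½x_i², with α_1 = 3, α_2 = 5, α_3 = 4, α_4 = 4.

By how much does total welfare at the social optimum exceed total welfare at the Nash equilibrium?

289

Town i's FOC: ∂u_i/∂x_i = α_i − x_i = 0, so x_i* = α_i.
NE contributions = (3, 5, 4, 4); X = 16.
W^NE = (Σα)·X − ½Σα_i² = 16² − ½·66 = 223.
Planner sets x_i = Σα_j = 16 for every i, so X^SO = 4·16 = 64.
W^SO = (Σα)·X^SO − ½·4·(Σα)² = (4/2)·16² = 512.
Deadweight loss = W^SO − W^NE = 289.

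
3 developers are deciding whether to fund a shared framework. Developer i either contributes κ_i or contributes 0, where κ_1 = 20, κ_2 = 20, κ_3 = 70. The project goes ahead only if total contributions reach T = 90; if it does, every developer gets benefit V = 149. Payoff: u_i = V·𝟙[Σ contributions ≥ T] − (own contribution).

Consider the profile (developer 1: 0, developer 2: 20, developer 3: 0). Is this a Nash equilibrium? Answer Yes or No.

No

Total = 20 < 90: not provided.
Developer 1 (pledges 0, payoff 0): pledging 20 → total 40, payoff -20. No gain.
Developer 2 (pledges 20, payoff -20): dropping to 0 → total 0, payoff 0. Profitable deviation.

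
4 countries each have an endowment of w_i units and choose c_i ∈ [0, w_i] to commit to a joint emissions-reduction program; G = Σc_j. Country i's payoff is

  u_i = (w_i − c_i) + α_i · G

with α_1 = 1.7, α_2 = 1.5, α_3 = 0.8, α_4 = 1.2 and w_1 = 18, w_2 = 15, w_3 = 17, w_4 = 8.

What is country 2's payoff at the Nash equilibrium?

∂u_i/∂c_i = α_i − 1, so country i contributes w_i if α_i > 1, else 0.
α_i > 1 for i ∈ {1, 2, 4}; NE contributions (18, 15, 0, 8), G = 41.
u_2 = (15 − 15) + 1.5·41 = 61.5.

61.5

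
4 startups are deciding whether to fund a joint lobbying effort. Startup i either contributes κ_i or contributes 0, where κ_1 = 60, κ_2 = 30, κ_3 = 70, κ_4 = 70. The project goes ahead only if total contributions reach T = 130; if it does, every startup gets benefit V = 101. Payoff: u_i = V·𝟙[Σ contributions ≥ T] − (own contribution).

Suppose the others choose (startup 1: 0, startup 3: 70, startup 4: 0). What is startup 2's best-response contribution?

Others' total = 70. Even contributing 30 gives 100 < 130: no benefit either way.
Best response: 0.

0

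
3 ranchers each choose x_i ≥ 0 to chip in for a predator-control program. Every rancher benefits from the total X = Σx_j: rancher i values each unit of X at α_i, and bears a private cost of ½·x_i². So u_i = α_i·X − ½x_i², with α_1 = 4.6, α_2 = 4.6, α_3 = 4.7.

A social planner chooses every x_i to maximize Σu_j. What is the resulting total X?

Planner FOC: ∂(Σu_j)/∂x_i = (Σα_j) − x_i = 0, so x_i^SO = Σα_j = 13.9 for every i; X^SO = 41.7.

41.7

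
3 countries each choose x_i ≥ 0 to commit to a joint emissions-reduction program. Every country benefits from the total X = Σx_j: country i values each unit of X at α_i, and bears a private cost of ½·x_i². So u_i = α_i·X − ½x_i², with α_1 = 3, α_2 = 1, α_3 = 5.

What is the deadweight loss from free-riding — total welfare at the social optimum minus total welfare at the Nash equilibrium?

58

Country i's FOC: ∂u_i/∂x_i = α_i − x_i = 0, so x_i* = α_i.
NE contributions = (3, 1, 5); X = 9.
W^NE = (Σα)·X − ½Σα_i² = 9² − ½·35 = 63.5.
Planner sets x_i = Σα_j = 9 for every i, so X^SO = 3·9 = 27.
W^SO = (Σα)·X^SO − ½·3·(Σα)² = (3/2)·9² = 121.5.
Deadweight loss = W^SO − W^NE = 58.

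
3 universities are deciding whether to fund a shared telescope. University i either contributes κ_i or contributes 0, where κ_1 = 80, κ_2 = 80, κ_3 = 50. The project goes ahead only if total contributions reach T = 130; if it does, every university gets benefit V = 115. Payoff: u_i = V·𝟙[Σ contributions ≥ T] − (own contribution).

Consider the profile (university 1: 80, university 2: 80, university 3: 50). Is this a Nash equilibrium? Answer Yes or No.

No

Total = 210 ≥ 130: provided.
University 1 (pledges 80, payoff 35): dropping to 0 → total 130, payoff 115. Profitable deviation.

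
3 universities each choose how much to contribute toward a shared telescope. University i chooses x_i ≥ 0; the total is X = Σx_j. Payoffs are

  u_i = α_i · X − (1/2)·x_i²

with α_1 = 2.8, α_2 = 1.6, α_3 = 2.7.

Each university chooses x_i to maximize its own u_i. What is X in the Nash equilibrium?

7.1

University i's FOC: ∂u_i/∂x_i = α_i − x_i = 0, so x_i* = α_i.
NE contributions = (2.8, 1.6, 2.7); X = 7.1.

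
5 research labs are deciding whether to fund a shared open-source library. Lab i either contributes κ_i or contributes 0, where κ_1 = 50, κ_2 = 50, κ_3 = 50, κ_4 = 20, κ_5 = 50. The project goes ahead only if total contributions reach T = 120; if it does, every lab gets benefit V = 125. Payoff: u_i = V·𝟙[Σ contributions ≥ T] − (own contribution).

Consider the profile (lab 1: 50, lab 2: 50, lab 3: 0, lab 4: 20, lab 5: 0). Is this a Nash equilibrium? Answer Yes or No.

Yes

Total = 120 ≥ 120: provided.
Lab 1 (pledges 50, payoff 75): dropping to 0 → total 70, payoff 0. No gain.
Lab 2 (pledges 50, payoff 75): dropping to 0 → total 70, payoff 0. No gain.
Lab 3 (pledges 0, payoff 125): pledging 50 → total 170, payoff 75. No gain.
Lab 4 (pledges 20, payoff 105): dropping to 0 → total 100, payoff 0. No gain.
Lab 5 (pledges 0, payoff 125): pledging 50 → total 170, payoff 75. No gain.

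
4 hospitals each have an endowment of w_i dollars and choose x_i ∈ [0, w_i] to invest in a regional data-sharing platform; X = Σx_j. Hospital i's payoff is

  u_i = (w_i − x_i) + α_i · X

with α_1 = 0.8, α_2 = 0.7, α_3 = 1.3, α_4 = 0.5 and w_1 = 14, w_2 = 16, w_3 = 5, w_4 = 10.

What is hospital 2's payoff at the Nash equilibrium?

19.5

∂u_i/∂x_i = α_i − 1, so hospital i contributes w_i if α_i > 1, else 0.
α_i > 1 for i ∈ {3}; NE contributions (0, 0, 5, 0), X = 5.
u_2 = (16 − 0) + 0.7·5 = 19.5.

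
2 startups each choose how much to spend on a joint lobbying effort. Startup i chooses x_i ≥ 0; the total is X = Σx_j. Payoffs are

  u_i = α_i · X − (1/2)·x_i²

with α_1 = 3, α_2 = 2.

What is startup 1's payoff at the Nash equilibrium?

10.5

Startup i's FOC: ∂u_i/∂x_i = α_i − x_i = 0, so x_i* = α_i.
NE contributions = (3, 2); X = 5.
u_1 = α_1·X − ½·(x_1)² = 3·5 − ½·3² = 10.5.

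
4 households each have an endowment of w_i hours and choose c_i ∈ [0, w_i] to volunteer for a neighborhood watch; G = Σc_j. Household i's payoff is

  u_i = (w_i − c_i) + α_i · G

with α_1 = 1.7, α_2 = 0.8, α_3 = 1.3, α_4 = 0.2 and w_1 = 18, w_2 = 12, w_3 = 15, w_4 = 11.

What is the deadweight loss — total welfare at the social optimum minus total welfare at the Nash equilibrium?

∂u_i/∂c_i = α_i − 1, so household i contributes w_i if α_i > 1, else 0.
α_i > 1 for i ∈ {1, 3}; NE contributions (18, 0, 15, 0), G = 33.
W^NE = Σw_i − G^NE + (Σα_i)·G^NE = 56 + 3·33 = 155.
Planner: ∂(Σu_j)/∂c_i = Σα_j − 1 = 3 > 0, so everyone contributes w_i; G^SO = 56, W^SO = 56 + 3·56 = 224.
Deadweight loss = 69.

69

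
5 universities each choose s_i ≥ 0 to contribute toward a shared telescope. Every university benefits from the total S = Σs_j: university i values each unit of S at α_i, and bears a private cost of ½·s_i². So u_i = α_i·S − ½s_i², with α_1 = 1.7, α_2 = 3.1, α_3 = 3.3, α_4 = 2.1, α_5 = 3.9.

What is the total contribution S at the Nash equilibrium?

14.1

University i's FOC: ∂u_i/∂s_i = α_i − s_i = 0, so s_i* = α_i.
NE contributions = (1.7, 3.1, 3.3, 2.1, 3.9); S = 14.1.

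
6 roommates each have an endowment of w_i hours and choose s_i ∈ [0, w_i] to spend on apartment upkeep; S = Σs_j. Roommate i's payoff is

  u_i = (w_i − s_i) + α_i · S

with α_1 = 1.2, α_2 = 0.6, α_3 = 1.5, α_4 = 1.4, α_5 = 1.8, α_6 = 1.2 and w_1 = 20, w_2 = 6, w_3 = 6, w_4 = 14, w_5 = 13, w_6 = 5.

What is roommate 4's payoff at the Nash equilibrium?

81.2

∂u_i/∂s_i = α_i − 1, so roommate i contributes w_i if α_i > 1, else 0.
α_i > 1 for i ∈ {1, 3, 4, 5, 6}; NE contributions (20, 0, 6, 14, 13, 5), S = 58.
u_4 = (14 − 14) + 1.4·58 = 81.2.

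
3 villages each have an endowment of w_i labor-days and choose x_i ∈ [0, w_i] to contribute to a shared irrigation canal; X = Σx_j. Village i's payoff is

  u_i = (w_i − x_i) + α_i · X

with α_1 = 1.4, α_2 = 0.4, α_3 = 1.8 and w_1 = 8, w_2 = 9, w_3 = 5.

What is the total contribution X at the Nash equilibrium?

∂u_i/∂x_i = α_i − 1, so village i contributes w_i if α_i > 1, else 0.
α_i > 1 for i ∈ {1, 3}; NE contributions (8, 0, 5), X = 13.

13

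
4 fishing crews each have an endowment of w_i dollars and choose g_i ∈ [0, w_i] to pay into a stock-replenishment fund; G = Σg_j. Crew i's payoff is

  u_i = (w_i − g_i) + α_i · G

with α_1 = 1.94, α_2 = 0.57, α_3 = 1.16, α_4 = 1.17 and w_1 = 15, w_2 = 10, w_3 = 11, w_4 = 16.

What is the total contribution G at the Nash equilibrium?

42

∂u_i/∂g_i = α_i − 1, so crew i contributes w_i if α_i > 1, else 0.
α_i > 1 for i ∈ {1, 3, 4}; NE contributions (15, 0, 11, 16), G = 42.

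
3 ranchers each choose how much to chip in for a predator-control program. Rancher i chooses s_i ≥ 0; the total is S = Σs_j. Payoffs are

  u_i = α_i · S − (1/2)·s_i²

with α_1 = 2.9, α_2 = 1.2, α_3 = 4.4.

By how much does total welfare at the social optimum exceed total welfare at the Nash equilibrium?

Rancher i's FOC: ∂u_i/∂s_i = α_i − s_i = 0, so s_i* = α_i.
NE contributions = (2.9, 1.2, 4.4); S = 8.5.
W^NE = (Σα)·S − ½Σα_i² = 8.5² − ½·29.21 = 57.645.
Planner sets s_i = Σα_j = 8.5 for every i, so S^SO = 3·8.5 = 25.5.
W^SO = (Σα)·S^SO − ½·3·(Σα)² = (3/2)·8.5² = 108.375.
Deadweight loss = W^SO − W^NE = 50.73.

50.73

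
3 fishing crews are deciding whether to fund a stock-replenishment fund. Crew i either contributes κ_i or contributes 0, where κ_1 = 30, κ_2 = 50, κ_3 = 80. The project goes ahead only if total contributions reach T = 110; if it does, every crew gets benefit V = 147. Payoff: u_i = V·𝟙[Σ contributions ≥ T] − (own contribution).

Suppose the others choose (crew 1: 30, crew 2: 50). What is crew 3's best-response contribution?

80

Others' total = 80. Contributing 80 brings total to 160 ≥ 110: gain V − κ_3 = 67.
Best response: 80.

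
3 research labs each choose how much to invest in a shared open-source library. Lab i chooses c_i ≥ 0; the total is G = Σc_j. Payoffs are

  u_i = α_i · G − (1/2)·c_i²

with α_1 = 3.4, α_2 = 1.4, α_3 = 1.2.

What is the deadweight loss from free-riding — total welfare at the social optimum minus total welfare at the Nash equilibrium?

25.48

Lab i's FOC: ∂u_i/∂c_i = α_i − c_i = 0, so c_i* = α_i.
NE contributions = (3.4, 1.4, 1.2); G = 6.
W^NE = (Σα)·G − ½Σα_i² = 6² − ½·14.96 = 28.52.
Planner sets c_i = Σα_j = 6 for every i, so G^SO = 3·6 = 18.
W^SO = (Σα)·G^SO − ½·3·(Σα)² = (3/2)·6² = 54.
Deadweight loss = W^SO − W^NE = 25.48.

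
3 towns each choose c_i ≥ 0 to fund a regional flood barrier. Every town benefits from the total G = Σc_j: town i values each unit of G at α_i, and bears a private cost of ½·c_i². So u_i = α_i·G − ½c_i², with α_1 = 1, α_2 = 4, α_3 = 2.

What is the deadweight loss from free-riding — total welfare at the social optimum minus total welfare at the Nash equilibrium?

35

Town i's FOC: ∂u_i/∂c_i = α_i − c_i = 0, so c_i* = α_i.
NE contributions = (1, 4, 2); G = 7.
W^NE = (Σα)·G − ½Σα_i² = 7² − ½·21 = 38.5.
Planner sets c_i = Σα_j = 7 for every i, so G^SO = 3·7 = 21.
W^SO = (Σα)·G^SO − ½·3·(Σα)² = (3/2)·7² = 73.5.
Deadweight loss = W^SO − W^NE = 35.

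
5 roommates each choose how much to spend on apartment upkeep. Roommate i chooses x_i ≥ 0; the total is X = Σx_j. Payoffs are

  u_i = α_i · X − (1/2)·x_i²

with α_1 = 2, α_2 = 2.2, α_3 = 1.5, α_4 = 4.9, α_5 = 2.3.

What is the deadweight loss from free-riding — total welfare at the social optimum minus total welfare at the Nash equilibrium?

Roommate i's FOC: ∂u_i/∂x_i = α_i − x_i = 0, so x_i* = α_i.
NE contributions = (2, 2.2, 1.5, 4.9, 2.3); X = 12.9.
W^NE = (Σα)·X − ½Σα_i² = 12.9² − ½·40.39 = 146.215.
Planner sets x_i = Σα_j = 12.9 for every i, so X^SO = 5·12.9 = 64.5.
W^SO = (Σα)·X^SO − ½·5·(Σα)² = (5/2)·12.9² = 416.025.
Deadweight loss = W^SO − W^NE = 269.81.

269.81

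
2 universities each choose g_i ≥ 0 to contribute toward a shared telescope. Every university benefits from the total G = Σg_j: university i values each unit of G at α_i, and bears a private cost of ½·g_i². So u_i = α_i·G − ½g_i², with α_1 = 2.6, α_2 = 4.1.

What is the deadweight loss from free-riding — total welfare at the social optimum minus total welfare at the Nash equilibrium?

University i's FOC: ∂u_i/∂g_i = α_i − g_i = 0, so g_i* = α_i.
NE contributions = (2.6, 4.1); G = 6.7.
W^NE = (Σα)·G − ½Σα_i² = 6.7² − ½·23.57 = 33.105.
Planner sets g_i = Σα_j = 6.7 for every i, so G^SO = 2·6.7 = 13.4.
W^SO = (Σα)·G^SO − ½·2·(Σα)² = (2/2)·6.7² = 44.89.
Deadweight loss = W^SO − W^NE = 11.785.

11.785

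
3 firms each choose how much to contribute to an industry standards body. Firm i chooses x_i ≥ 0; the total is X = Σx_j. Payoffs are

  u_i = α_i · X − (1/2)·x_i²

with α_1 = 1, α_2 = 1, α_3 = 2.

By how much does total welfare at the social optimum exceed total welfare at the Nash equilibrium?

Firm i's FOC: ∂u_i/∂x_i = α_i − x_i = 0, so x_i* = α_i.
NE contributions = (1, 1, 2); X = 4.
W^NE = (Σα)·X − ½Σα_i² = 4² − ½·6 = 13.
Planner sets x_i = Σα_j = 4 for every i, so X^SO = 3·4 = 12.
W^SO = (Σα)·X^SO − ½·3·(Σα)² = (3/2)·4² = 24.
Deadweight loss = W^SO − W^NE = 11.

11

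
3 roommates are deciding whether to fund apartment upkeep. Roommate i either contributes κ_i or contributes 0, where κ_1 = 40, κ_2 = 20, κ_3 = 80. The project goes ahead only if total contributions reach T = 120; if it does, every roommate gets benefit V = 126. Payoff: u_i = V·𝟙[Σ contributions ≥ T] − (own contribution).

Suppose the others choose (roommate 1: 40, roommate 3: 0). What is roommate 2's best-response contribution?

Others' total = 40. Even contributing 20 gives 60 < 120: no benefit either way.
Best response: 0.

0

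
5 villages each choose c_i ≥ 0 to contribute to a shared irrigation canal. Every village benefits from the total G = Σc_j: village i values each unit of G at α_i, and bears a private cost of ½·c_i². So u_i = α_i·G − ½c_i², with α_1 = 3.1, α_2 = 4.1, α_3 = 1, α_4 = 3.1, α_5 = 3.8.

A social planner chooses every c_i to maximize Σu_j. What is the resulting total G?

Planner FOC: ∂(Σu_j)/∂c_i = (Σα_j) − c_i = 0, so c_i^SO = Σα_j = 15.1 for every i; G^SO = 75.5.

75.5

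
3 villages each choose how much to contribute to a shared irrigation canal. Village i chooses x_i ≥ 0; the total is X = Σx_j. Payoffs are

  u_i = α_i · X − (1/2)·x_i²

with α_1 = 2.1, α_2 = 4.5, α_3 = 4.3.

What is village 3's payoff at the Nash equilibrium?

37.625

Village i's FOC: ∂u_i/∂x_i = α_i − x_i = 0, so x_i* = α_i.
NE contributions = (2.1, 4.5, 4.3); X = 10.9.
u_3 = α_3·X − ½·(x_3)² = 4.3·10.9 − ½·4.3² = 37.625.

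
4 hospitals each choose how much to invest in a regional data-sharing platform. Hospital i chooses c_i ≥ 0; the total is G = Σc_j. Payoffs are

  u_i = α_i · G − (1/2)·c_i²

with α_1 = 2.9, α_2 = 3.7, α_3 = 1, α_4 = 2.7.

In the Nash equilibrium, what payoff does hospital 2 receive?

31.265

Hospital i's FOC: ∂u_i/∂c_i = α_i − c_i = 0, so c_i* = α_i.
NE contributions = (2.9, 3.7, 1, 2.7); G = 10.3.
u_2 = α_2·G − ½·(c_2)² = 3.7·10.3 − ½·3.7² = 31.265.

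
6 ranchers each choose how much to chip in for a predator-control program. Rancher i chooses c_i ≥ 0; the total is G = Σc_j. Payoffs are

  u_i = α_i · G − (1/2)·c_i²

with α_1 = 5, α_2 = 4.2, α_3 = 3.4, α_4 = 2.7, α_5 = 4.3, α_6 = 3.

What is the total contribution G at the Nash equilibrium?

Rancher i's FOC: ∂u_i/∂c_i = α_i − c_i = 0, so c_i* = α_i.
NE contributions = (5, 4.2, 3.4, 2.7, 4.3, 3); G = 22.6.

22.6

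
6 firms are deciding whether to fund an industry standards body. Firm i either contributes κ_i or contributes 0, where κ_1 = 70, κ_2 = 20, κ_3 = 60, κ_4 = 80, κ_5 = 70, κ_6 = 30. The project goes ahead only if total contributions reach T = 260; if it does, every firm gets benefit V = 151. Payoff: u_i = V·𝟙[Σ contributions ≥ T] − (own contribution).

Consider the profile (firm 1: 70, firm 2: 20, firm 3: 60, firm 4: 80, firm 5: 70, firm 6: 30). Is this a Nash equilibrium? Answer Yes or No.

No

Total = 330 ≥ 260: provided.
Firm 1 (pledges 70, payoff 81): dropping to 0 → total 260, payoff 151. Profitable deviation.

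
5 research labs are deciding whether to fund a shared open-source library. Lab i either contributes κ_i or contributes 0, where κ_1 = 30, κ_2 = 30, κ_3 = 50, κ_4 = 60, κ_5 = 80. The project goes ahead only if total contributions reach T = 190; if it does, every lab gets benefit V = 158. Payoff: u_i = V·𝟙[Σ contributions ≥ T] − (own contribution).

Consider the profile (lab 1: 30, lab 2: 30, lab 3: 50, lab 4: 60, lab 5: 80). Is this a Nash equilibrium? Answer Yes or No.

Total = 250 ≥ 190: provided.
Lab 1 (pledges 30, payoff 128): dropping to 0 → total 220, payoff 158. Profitable deviation.

No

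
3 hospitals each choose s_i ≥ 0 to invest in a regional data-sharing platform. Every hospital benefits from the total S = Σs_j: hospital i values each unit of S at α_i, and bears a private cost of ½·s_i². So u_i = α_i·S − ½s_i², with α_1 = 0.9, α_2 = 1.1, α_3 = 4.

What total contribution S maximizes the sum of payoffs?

Planner FOC: ∂(Σu_j)/∂s_i = (Σα_j) − s_i = 0, so s_i^SO = Σα_j = 6 for every i; S^SO = 18.

18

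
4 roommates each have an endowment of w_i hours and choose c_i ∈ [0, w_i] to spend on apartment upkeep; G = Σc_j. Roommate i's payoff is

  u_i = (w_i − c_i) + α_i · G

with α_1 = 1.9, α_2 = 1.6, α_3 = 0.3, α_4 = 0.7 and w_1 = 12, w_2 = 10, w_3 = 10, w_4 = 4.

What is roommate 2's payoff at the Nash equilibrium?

∂u_i/∂c_i = α_i − 1, so roommate i contributes w_i if α_i > 1, else 0.
α_i > 1 for i ∈ {1, 2}; NE contributions (12, 10, 0, 0), G = 22.
u_2 = (10 − 10) + 1.6·22 = 35.2.

35.2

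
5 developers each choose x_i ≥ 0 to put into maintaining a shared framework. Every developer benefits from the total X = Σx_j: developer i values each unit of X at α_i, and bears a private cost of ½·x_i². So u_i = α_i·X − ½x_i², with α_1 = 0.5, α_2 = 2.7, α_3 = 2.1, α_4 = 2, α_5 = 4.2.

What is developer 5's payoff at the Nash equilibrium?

39.48

Developer i's FOC: ∂u_i/∂x_i = α_i − x_i = 0, so x_i* = α_i.
NE contributions = (0.5, 2.7, 2.1, 2, 4.2); X = 11.5.
u_5 = α_5·X − ½·(x_5)² = 4.2·11.5 − ½·4.2² = 39.48.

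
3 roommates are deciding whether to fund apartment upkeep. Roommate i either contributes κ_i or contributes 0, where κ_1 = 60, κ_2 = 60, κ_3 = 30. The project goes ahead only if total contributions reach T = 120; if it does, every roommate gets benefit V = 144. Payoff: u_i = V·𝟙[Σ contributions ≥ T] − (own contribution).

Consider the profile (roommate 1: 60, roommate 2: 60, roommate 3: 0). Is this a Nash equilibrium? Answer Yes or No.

Yes

Total = 120 ≥ 120: provided.
Roommate 1 (pledges 60, payoff 84): dropping to 0 → total 60, payoff 0. No gain.
Roommate 2 (pledges 60, payoff 84): dropping to 0 → total 60, payoff 0. No gain.
Roommate 3 (pledges 0, payoff 144): pledging 30 → total 150, payoff 114. No gain.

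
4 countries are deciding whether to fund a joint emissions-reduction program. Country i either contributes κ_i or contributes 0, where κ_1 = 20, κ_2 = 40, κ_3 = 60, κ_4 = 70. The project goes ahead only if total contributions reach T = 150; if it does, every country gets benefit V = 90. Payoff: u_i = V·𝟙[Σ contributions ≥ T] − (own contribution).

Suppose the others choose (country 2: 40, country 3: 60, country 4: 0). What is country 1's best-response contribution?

Others' total = 100. Even contributing 20 gives 120 < 150: no benefit either way.
Best response: 0.

0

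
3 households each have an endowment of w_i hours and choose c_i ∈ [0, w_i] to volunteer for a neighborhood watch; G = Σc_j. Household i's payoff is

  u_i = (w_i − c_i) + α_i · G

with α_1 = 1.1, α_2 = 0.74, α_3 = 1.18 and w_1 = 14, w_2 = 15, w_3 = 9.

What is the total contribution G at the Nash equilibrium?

∂u_i/∂c_i = α_i − 1, so household i contributes w_i if α_i > 1, else 0.
α_i > 1 for i ∈ {1, 3}; NE contributions (14, 0, 9), G = 23.

23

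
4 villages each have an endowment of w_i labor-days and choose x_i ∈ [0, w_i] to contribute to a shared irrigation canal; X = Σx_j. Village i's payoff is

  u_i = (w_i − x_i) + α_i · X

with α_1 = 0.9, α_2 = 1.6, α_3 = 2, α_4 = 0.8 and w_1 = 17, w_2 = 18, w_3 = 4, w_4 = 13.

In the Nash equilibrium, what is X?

22

∂u_i/∂x_i = α_i − 1, so village i contributes w_i if α_i > 1, else 0.
α_i > 1 for i ∈ {2, 3}; NE contributions (0, 18, 4, 0), X = 22.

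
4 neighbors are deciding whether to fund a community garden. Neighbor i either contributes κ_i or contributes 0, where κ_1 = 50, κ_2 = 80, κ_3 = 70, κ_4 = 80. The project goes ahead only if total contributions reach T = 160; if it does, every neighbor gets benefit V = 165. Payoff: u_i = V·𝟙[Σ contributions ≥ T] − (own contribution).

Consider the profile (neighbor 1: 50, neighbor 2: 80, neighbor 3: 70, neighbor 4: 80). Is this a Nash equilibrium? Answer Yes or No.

Total = 280 ≥ 160: provided.
Neighbor 1 (pledges 50, payoff 115): dropping to 0 → total 230, payoff 165. Profitable deviation.

No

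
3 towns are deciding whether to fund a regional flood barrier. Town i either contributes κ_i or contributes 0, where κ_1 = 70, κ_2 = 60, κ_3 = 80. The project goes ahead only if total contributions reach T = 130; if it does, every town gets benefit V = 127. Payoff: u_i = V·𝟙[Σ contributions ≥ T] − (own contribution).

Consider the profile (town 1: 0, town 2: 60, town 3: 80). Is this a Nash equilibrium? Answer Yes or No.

Total = 140 ≥ 130: provided.
Town 1 (pledges 0, payoff 127): pledging 70 → total 210, payoff 57. No gain.
Town 2 (pledges 60, payoff 67): dropping to 0 → total 80, payoff 0. No gain.
Town 3 (pledges 80, payoff 47): dropping to 0 → total 60, payoff 0. No gain.

Yes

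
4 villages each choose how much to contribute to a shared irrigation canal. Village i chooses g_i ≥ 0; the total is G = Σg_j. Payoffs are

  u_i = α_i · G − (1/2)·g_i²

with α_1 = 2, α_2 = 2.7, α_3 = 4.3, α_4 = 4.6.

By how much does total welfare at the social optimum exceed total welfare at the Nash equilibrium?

Village i's FOC: ∂u_i/∂g_i = α_i − g_i = 0, so g_i* = α_i.
NE contributions = (2, 2.7, 4.3, 4.6); G = 13.6.
W^NE = (Σα)·G − ½Σα_i² = 13.6² − ½·50.94 = 159.49.
Planner sets g_i = Σα_j = 13.6 for every i, so G^SO = 4·13.6 = 54.4.
W^SO = (Σα)·G^SO − ½·4·(Σα)² = (4/2)·13.6² = 369.92.
Deadweight loss = W^SO − W^NE = 210.43.

210.43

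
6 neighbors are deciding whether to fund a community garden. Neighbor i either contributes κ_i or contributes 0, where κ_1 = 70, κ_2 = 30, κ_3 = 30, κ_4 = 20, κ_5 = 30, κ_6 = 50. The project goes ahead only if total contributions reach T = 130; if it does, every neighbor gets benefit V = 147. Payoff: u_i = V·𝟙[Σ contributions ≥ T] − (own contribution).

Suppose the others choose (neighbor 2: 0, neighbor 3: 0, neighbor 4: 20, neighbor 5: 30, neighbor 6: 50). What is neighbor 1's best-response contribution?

70

Others' total = 100. Contributing 70 brings total to 170 ≥ 130: gain V − κ_1 = 77.
Best response: 70.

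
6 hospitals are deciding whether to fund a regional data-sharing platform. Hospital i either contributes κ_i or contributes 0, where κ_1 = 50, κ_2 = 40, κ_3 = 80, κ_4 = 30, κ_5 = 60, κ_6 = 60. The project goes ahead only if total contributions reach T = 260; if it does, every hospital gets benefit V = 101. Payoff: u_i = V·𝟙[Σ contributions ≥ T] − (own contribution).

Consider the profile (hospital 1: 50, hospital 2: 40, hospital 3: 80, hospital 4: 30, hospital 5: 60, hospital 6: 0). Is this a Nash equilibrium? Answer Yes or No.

Yes

Total = 260 ≥ 260: provided.
Hospital 1 (pledges 50, payoff 51): dropping to 0 → total 210, payoff 0. No gain.
Hospital 2 (pledges 40, payoff 61): dropping to 0 → total 220, payoff 0. No gain.
Hospital 3 (pledges 80, payoff 21): dropping to 0 → total 180, payoff 0. No gain.
Hospital 4 (pledges 30, payoff 71): dropping to 0 → total 230, payoff 0. No gain.
Hospital 5 (pledges 60, payoff 41): dropping to 0 → total 200, payoff 0. No gain.
Hospital 6 (pledges 0, payoff 101): pledging 60 → total 320, payoff 41. No gain.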